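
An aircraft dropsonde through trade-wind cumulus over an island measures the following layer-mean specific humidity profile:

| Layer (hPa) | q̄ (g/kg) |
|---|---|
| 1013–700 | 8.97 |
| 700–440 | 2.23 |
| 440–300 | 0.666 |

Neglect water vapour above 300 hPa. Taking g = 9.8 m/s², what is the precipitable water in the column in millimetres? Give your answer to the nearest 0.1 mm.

Precipitable water is the column-integrated vapour mass per unit area: PW = (1/g) Σ q̄ Δp, with q in kg/kg and Δp in Pa (1 kg/m² of water = 1 mm).
Layer 1013–700 hPa: Δp = 313 hPa = 31300 Pa, q̄ = 0.00897 kg/kg → 0.00897 × 31300 / 9.8 = 28.65 mm
Layer 700–440 hPa: Δp = 260 hPa = 26000 Pa, q̄ = 0.00223 kg/kg → 0.00223 × 26000 / 9.8 = 5.92 mm
Layer 440–300 hPa: Δp = 140 hPa = 14000 Pa, q̄ = 0.000666 kg/kg → 0.000666 × 14000 / 9.8 = 0.95 mm
PW = 28.65 + 5.92 + 0.95 = 35.52 ≈ 35.5 mm.

PW ≈ 35.5 mm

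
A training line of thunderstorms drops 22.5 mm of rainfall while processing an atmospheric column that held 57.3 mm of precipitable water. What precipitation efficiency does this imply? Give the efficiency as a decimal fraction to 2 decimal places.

ε = rainfall / PW = 22.5 / 57.3 = 0.39.

ε ≈ 0.39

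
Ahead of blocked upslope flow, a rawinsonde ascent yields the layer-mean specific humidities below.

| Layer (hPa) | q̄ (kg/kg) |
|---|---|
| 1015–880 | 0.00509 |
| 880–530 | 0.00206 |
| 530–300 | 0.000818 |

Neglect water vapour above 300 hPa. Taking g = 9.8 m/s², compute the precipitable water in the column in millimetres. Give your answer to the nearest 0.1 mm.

Precipitable water is the column-integrated vapour mass per unit area: PW = (1/g) Σ q̄ Δp, with q in kg/kg and Δp in Pa (1 kg/m² of water = 1 mm).
Layer 1015–880 hPa: Δp = 135 hPa = 13500 Pa, q̄ = 0.00509 kg/kg → 0.00509 × 13500 / 9.8 = 7.01 mm
Layer 880–530 hPa: Δp = 350 hPa = 35000 Pa, q̄ = 0.00206 kg/kg → 0.00206 × 35000 / 9.8 = 7.36 mm
Layer 530–300 hPa: Δp = 230 hPa = 23000 Pa, q̄ = 0.000818 kg/kg → 0.000818 × 23000 / 9.8 = 1.92 mm
PW = 7.01 + 7.36 + 1.92 = 16.29 ≈ 16.3 mm.

PW ≈ 16.3 mm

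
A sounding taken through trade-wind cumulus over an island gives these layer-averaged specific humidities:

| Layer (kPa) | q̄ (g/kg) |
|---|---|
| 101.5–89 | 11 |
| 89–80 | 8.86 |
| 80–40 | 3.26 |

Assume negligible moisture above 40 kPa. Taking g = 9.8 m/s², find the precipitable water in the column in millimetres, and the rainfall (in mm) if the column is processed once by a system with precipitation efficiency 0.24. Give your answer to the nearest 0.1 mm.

Precipitable water is the column-integrated vapour mass per unit area: PW = (1/g) Σ q̄ Δp, with q in kg/kg and Δp in Pa (1 kg/m² of water = 1 mm).
Layer 101.5–89 kPa: Δp = 125 hPa = 12500 Pa, q̄ = 0.011 kg/kg → 0.011 × 12500 / 9.8 = 14.03 mm
Layer 89–80 kPa: Δp = 90 hPa = 9000 Pa, q̄ = 0.00886 kg/kg → 0.00886 × 9000 / 9.8 = 8.14 mm
Layer 80–40 kPa: Δp = 400 hPa = 40000 Pa, q̄ = 0.00326 kg/kg → 0.00326 × 40000 / 9.8 = 13.31 mm
PW = 14.03 + 8.14 + 13.31 = 35.48 ≈ 35.5 mm.
Rainfall = ε × PW = 0.24 × 35.5 = 8.5 mm.

PW ≈ 35.5 mm; rainfall ≈ 8.5 mm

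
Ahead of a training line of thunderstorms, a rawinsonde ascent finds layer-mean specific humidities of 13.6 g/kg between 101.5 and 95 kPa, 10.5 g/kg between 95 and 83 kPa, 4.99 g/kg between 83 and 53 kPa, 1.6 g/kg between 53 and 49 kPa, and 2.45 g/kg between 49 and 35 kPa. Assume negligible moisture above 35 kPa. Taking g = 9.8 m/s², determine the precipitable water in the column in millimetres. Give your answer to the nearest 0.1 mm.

Precipitable water is the column-integrated vapour mass per unit area: PW = (1/g) Σ q̄ Δp, with q in kg/kg and Δp in Pa (1 kg/m² of water = 1 mm).
Layer 101.5–95 kPa: Δp = 65 hPa = 6500 Pa, q̄ = 0.0136 kg/kg → 0.0136 × 6500 / 9.8 = 9.02 mm
Layer 95–83 kPa: Δp = 120 hPa = 12000 Pa, q̄ = 0.0105 kg/kg → 0.0105 × 12000 / 9.8 = 12.86 mm
Layer 83–53 kPa: Δp = 300 hPa = 30000 Pa, q̄ = 0.00499 kg/kg → 0.00499 × 30000 / 9.8 = 15.28 mm
Layer 53–49 kPa: Δp = 40 hPa = 4000 Pa, q̄ = 0.0016 kg/kg → 0.0016 × 4000 / 9.8 = 0.65 mm
Layer 49–35 kPa: Δp = 140 hPa = 14000 Pa, q̄ = 0.00245 kg/kg → 0.00245 × 14000 / 9.8 = 3.50 mm
PW = 9.02 + 12.86 + 15.28 + 0.65 + 3.50 = 41.31 ≈ 41.3 mm.

PW ≈ 41.3 mm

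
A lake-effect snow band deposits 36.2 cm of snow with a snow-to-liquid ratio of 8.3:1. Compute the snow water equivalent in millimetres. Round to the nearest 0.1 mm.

SWE = snow depth / ratio = 36.2 cm / 8.3 = 4.361 cm = 43.6 mm.

SWE ≈ 43.6 mm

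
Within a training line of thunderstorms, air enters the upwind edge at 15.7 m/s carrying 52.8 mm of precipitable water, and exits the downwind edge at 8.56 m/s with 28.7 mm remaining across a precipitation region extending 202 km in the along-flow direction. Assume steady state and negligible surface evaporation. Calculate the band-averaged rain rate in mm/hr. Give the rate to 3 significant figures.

R ≈ 10.4 mm/hr

Column moisture flux per unit crosswind length is F = V × PW.
Inflow: F_in = 15.7 × 52.8 = 828.96 mm·m/s
Outflow: F_out = 8.56 × 28.7 = 245.672 mm·m/s
Steady-state rate R = (F_in − F_out)/L = (828.96 − 245.672) / 202000 m = 2.888e-03 mm/s.
R = 2.888e-03 × 3600 = 10.4 mm/hr.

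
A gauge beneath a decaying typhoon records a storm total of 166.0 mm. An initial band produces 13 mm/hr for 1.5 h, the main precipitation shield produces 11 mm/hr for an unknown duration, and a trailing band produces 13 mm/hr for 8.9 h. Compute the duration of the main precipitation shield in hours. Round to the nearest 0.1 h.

Known phases: 13 × 1.5 + 13 × 8.9 = 19.5 + 115.7 = 135.2 mm.
Remaining depth = 166.0 − 135.2 = 30.8 mm.
Duration = 30.8 / 11 = 2.8 h.

duration ≈ 2.8 h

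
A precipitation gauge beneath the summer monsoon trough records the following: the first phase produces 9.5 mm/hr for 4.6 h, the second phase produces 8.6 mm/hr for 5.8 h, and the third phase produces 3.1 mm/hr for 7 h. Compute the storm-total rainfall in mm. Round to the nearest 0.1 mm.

Total = Σ Rᵢ Δtᵢ = 9.5 × 4.6 + 8.6 × 5.8 + 3.1 × 7
      = 43.7 + 49.88 + 21.7 = 115.3 mm.

total ≈ 115.3 mm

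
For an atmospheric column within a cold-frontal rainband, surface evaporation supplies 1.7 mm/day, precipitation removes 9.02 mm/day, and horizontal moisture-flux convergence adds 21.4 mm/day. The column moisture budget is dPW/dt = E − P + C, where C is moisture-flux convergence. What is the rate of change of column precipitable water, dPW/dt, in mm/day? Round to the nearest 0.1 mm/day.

dPW/dt = E − P + C = 1.7 − 9.02 + (21.4) = 14.1 mm/day.

dPW/dt ≈ 14.1 mm/day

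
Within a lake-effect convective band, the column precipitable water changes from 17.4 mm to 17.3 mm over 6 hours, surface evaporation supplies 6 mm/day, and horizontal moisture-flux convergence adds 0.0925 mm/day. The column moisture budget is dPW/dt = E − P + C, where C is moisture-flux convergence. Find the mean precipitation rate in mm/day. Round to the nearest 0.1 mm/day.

P ≈ 6.5 mm/day

dPW/dt = (17.3 − 17.4) mm / (6/24 day) = -0.400 mm/day.
P = E + C − dPW/dt = 6 + (0.0925) − (-0.400) = 6.5 mm/day.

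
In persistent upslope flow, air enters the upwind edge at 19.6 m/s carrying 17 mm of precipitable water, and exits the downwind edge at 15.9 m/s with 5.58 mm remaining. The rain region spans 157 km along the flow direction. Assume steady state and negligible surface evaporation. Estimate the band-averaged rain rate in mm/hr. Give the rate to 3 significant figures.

Column moisture flux per unit crosswind length is F = V × PW.
Inflow: F_in = 19.6 × 17 = 333.2 mm·m/s
Outflow: F_out = 15.9 × 5.58 = 88.722 mm·m/s
Steady-state rate R = (F_in − F_out)/L = (333.2 − 88.722) / 157000 m = 1.557e-03 mm/s.
R = 1.557e-03 × 3600 = 5.61 mm/hr.

R ≈ 5.61 mm/hr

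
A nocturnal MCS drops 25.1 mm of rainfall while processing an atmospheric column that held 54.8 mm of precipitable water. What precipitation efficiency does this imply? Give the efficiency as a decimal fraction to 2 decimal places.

ε ≈ 0.46

ε = rainfall / PW = 25.1 / 54.8 = 0.46.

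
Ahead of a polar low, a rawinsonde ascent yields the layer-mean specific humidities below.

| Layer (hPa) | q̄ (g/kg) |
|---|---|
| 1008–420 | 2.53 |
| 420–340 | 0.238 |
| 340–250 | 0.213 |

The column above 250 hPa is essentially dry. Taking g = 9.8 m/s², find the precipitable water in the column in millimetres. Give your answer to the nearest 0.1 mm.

Precipitable water is the column-integrated vapour mass per unit area: PW = (1/g) Σ q̄ Δp, with q in kg/kg and Δp in Pa (1 kg/m² of water = 1 mm).
Layer 1008–420 hPa: Δp = 588 hPa = 58800 Pa, q̄ = 0.00253 kg/kg → 0.00253 × 58800 / 9.8 = 15.18 mm
Layer 420–340 hPa: Δp = 80 hPa = 8000 Pa, q̄ = 0.000238 kg/kg → 0.000238 × 8000 / 9.8 = 0.19 mm
Layer 340–250 hPa: Δp = 90 hPa = 9000 Pa, q̄ = 0.000213 kg/kg → 0.000213 × 9000 / 9.8 = 0.20 mm
PW = 15.18 + 0.19 + 0.20 = 15.57 ≈ 15.6 mm.

PW ≈ 15.6 mm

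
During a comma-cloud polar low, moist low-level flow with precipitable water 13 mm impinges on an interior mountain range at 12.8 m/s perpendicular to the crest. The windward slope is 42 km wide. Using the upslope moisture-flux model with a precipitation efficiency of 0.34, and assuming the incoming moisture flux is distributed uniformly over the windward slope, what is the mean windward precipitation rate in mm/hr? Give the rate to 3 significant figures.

R ≈ 4.85 mm/hr

Incoming column moisture flux per unit ridge length: F = V × PW = 12.8 × 13 = 166.4 mm·m/s.
Spread over the 42 km slope with efficiency ε = 0.34: R = ε·F/W = 0.34 × 166.4 / 42000 m = 1.347e-03 mm/s.
R = 1.347e-03 × 3600 = 4.85 mm/hr.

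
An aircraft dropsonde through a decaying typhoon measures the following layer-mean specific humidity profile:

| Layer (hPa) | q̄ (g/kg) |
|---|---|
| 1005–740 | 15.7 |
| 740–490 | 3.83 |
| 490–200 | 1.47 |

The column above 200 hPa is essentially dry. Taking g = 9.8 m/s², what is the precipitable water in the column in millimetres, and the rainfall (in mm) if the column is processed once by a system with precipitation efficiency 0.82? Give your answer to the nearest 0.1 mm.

PW ≈ 56.6 mm; rainfall ≈ 46.4 mm

Precipitable water is the column-integrated vapour mass per unit area: PW = (1/g) Σ q̄ Δp, with q in kg/kg and Δp in Pa (1 kg/m² of water = 1 mm).
Layer 1005–740 hPa: Δp = 265 hPa = 26500 Pa, q̄ = 0.0157 kg/kg → 0.0157 × 26500 / 9.8 = 42.45 mm
Layer 740–490 hPa: Δp = 250 hPa = 25000 Pa, q̄ = 0.00383 kg/kg → 0.00383 × 25000 / 9.8 = 9.77 mm
Layer 490–200 hPa: Δp = 290 hPa = 29000 Pa, q̄ = 0.00147 kg/kg → 0.00147 × 29000 / 9.8 = 4.35 mm
PW = 42.45 + 9.77 + 4.35 = 56.57 ≈ 56.6 mm.
Rainfall = ε × PW = 0.82 × 56.6 = 46.4 mm.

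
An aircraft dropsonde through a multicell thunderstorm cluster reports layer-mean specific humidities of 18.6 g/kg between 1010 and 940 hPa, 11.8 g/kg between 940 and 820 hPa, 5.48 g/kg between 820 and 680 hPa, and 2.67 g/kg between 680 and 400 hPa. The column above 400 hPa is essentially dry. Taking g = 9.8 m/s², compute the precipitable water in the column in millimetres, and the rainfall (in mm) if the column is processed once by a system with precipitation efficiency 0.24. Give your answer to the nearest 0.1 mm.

Precipitable water is the column-integrated vapour mass per unit area: PW = (1/g) Σ q̄ Δp, with q in kg/kg and Δp in Pa (1 kg/m² of water = 1 mm).
Layer 1010–940 hPa: Δp = 70 hPa = 7000 Pa, q̄ = 0.0186 kg/kg → 0.0186 × 7000 / 9.8 = 13.29 mm
Layer 940–820 hPa: Δp = 120 hPa = 12000 Pa, q̄ = 0.0118 kg/kg → 0.0118 × 12000 / 9.8 = 14.45 mm
Layer 820–680 hPa: Δp = 140 hPa = 14000 Pa, q̄ = 0.00548 kg/kg → 0.00548 × 14000 / 9.8 = 7.83 mm
Layer 680–400 hPa: Δp = 280 hPa = 28000 Pa, q̄ = 0.00267 kg/kg → 0.00267 × 28000 / 9.8 = 7.63 mm
PW = 13.29 + 14.45 + 7.83 + 7.63 = 43.20 ≈ 43.2 mm.
Rainfall = ε × PW = 0.24 × 43.2 = 10.4 mm.

PW ≈ 43.2 mm; rainfall ≈ 10.4 mm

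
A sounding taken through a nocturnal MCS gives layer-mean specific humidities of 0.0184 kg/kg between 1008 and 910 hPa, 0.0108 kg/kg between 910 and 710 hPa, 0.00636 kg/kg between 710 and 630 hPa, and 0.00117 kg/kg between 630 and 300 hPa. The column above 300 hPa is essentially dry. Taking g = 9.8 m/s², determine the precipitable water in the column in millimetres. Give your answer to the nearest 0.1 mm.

Precipitable water is the column-integrated vapour mass per unit area: PW = (1/g) Σ q̄ Δp, with q in kg/kg and Δp in Pa (1 kg/m² of water = 1 mm).
Layer 1008–910 hPa: Δp = 98 hPa = 9800 Pa, q̄ = 0.0184 kg/kg → 0.0184 × 9800 / 9.8 = 18.40 mm
Layer 910–710 hPa: Δp = 200 hPa = 20000 Pa, q̄ = 0.0108 kg/kg → 0.0108 × 20000 / 9.8 = 22.04 mm
Layer 710–630 hPa: Δp = 80 hPa = 8000 Pa, q̄ = 0.00636 kg/kg → 0.00636 × 8000 / 9.8 = 5.19 mm
Layer 630–300 hPa: Δp = 330 hPa = 33000 Pa, q̄ = 0.00117 kg/kg → 0.00117 × 33000 / 9.8 = 3.94 mm
PW = 18.40 + 22.04 + 5.19 + 3.94 = 49.57 ≈ 49.6 mm.

PW ≈ 49.6 mm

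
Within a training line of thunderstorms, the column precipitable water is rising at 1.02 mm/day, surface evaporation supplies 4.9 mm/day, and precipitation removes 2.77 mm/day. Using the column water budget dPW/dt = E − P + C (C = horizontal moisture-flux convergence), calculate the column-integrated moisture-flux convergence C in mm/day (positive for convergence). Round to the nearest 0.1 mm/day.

dPW/dt = +1.02 mm/day.
C = dPW/dt − E + P = (+1.02) − 4.9 + 2.77 = -1.1 mm/day.

C ≈ -1.1 mm/day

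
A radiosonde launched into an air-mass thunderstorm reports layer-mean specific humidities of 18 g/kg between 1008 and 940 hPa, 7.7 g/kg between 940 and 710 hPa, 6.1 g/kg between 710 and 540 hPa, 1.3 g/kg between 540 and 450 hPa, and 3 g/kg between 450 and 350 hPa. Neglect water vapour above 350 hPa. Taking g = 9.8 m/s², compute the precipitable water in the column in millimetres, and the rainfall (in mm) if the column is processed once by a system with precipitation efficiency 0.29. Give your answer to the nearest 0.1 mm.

PW ≈ 45.4 mm; rainfall ≈ 13.2 mm

Precipitable water is the column-integrated vapour mass per unit area: PW = (1/g) Σ q̄ Δp, with q in kg/kg and Δp in Pa (1 kg/m² of water = 1 mm).
Layer 1008–940 hPa: Δp = 68 hPa = 6800 Pa, q̄ = 0.018 kg/kg → 0.018 × 6800 / 9.8 = 12.49 mm
Layer 940–710 hPa: Δp = 230 hPa = 23000 Pa, q̄ = 0.0077 kg/kg → 0.0077 × 23000 / 9.8 = 18.07 mm
Layer 710–540 hPa: Δp = 170 hPa = 17000 Pa, q̄ = 0.0061 kg/kg → 0.0061 × 17000 / 9.8 = 10.58 mm
Layer 540–450 hPa: Δp = 90 hPa = 9000 Pa, q̄ = 0.0013 kg/kg → 0.0013 × 9000 / 9.8 = 1.19 mm
Layer 450–350 hPa: Δp = 100 hPa = 10000 Pa, q̄ = 0.003 kg/kg → 0.003 × 10000 / 9.8 = 3.06 mm
PW = 12.49 + 18.07 + 10.58 + 1.19 + 3.06 = 45.39 ≈ 45.4 mm.
Rainfall = ε × PW = 0.29 × 45.4 = 13.2 mm.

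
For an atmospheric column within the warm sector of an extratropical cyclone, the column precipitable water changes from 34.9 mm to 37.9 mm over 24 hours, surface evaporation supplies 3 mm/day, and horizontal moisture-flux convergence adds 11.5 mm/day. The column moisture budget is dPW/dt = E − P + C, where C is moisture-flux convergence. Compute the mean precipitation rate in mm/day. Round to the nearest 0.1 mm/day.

P ≈ 11.5 mm/day

dPW/dt = (37.9 − 34.9) mm / (24/24 day) = +3.000 mm/day.
P = E + C − dPW/dt = 3 + (11.5) − (+3.000) = 11.5 mm/day.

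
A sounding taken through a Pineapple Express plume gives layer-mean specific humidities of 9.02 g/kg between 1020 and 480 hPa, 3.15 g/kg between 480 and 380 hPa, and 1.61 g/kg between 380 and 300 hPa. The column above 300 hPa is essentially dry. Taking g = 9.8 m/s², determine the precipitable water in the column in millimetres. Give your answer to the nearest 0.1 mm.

Precipitable water is the column-integrated vapour mass per unit area: PW = (1/g) Σ q̄ Δp, with q in kg/kg and Δp in Pa (1 kg/m² of water = 1 mm).
Layer 1020–480 hPa: Δp = 540 hPa = 54000 Pa, q̄ = 0.00902 kg/kg → 0.00902 × 54000 / 9.8 = 49.70 mm
Layer 480–380 hPa: Δp = 100 hPa = 10000 Pa, q̄ = 0.00315 kg/kg → 0.00315 × 10000 / 9.8 = 3.21 mm
Layer 380–300 hPa: Δp = 80 hPa = 8000 Pa, q̄ = 0.00161 kg/kg → 0.00161 × 8000 / 9.8 = 1.31 mm
PW = 49.70 + 3.21 + 1.31 = 54.22 ≈ 54.2 mm.

PW ≈ 54.2 mm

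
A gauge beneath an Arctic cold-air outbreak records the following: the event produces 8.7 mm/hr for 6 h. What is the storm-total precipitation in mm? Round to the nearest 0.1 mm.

total ≈ 52.2 mm

Total = Σ Rᵢ Δtᵢ = 8.7 × 6
      = 52.2 = 52.2 mm.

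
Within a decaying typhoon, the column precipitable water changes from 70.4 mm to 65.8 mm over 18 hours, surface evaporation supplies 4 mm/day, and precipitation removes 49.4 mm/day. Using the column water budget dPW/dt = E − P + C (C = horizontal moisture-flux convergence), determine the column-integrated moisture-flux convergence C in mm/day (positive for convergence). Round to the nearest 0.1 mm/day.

dPW/dt = (65.8 − 70.4) mm / (18/24 day) = -6.133 mm/day.
C = dPW/dt − E + P = (-6.133) − 4 + 49.4 = 39.3 mm/day.

C ≈ 39.3 mm/day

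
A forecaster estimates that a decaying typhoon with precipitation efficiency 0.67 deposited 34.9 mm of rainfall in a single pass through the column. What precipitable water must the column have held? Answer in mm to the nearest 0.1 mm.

PW ≈ 52.1 mm

PW = rainfall / ε = 34.9 / 0.67 = 52.1 mm.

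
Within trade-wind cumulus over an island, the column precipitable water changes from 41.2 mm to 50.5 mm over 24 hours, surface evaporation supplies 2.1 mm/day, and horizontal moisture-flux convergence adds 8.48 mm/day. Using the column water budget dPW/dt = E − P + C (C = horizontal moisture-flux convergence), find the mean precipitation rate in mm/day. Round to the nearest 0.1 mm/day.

P ≈ 1.3 mm/day

dPW/dt = (50.5 − 41.2) mm / (24/24 day) = +9.300 mm/day.
P = E + C − dPW/dt = 2.1 + (8.48) − (+9.300) = 1.3 mm/day.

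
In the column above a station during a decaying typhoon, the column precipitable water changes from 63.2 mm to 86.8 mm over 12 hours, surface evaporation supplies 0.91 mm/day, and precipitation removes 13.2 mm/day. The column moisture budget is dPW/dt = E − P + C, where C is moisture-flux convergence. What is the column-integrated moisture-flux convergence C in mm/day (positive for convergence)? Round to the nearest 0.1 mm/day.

C ≈ 59.5 mm/day

dPW/dt = (86.8 − 63.2) mm / (12/24 day) = +47.200 mm/day.
C = dPW/dt − E + P = (+47.200) − 0.91 + 13.2 = 59.5 mm/day.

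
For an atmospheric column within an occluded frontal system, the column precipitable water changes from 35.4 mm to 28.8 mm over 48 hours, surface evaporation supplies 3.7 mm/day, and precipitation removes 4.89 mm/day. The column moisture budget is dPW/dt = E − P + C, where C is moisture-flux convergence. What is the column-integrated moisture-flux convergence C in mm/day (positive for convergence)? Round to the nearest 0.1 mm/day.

C ≈ -2.1 mm/day

dPW/dt = (28.8 − 35.4) mm / (48/24 day) = -3.300 mm/day.
C = dPW/dt − E + P = (-3.300) − 3.7 + 4.89 = -2.1 mm/day.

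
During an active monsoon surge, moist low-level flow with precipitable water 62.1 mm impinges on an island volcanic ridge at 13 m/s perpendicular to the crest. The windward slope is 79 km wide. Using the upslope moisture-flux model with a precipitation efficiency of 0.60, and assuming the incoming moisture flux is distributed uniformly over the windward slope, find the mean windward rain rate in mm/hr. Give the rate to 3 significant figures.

R ≈ 22.1 mm/hr

Incoming column moisture flux per unit ridge length: F = V × PW = 13 × 62.1 = 807.3 mm·m/s.
Spread over the 79 km slope with efficiency ε = 0.60: R = ε·F/W = 0.60 × 807.3 / 79000 m = 6.131e-03 mm/s.
R = 6.131e-03 × 3600 = 22.1 mm/hr.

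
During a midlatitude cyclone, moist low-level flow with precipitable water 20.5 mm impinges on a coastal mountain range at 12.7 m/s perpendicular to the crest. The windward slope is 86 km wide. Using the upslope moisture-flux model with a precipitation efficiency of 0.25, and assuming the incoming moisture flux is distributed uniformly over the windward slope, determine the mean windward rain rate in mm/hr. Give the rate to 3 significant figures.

R ≈ 2.72 mm/hr

Incoming column moisture flux per unit ridge length: F = V × PW = 12.7 × 20.5 = 260.35 mm·m/s.
Spread over the 86 km slope with efficiency ε = 0.25: R = ε·F/W = 0.25 × 260.35 / 86000 m = 7.568e-04 mm/s.
R = 7.568e-04 × 3600 = 2.72 mm/hr.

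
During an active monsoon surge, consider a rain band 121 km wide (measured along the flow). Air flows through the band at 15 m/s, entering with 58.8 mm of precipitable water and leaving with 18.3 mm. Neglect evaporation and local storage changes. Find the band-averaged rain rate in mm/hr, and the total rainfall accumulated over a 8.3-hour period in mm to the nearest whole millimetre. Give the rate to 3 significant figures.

R ≈ 18.1 mm/hr; total ≈ 150 mm

Column moisture flux per unit crosswind length is F = V × PW.
Inflow: F_in = 15 × 58.8 = 882 mm·m/s
Outflow: F_out = 15 × 18.3 = 274.5 mm·m/s
Steady-state rate R = (F_in − F_out)/L = (882 − 274.5) / 121000 m = 5.021e-03 mm/s.
R = 5.021e-03 × 3600 = 18.1 mm/hr.
Over 8.3 h: total = 18.1 × 8.3 = 150.23 ≈ 150 mm.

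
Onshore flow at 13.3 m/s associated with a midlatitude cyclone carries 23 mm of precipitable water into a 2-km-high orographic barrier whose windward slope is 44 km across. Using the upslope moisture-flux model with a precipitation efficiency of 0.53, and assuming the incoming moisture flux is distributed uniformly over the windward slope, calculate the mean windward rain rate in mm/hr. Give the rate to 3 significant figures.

Incoming column moisture flux per unit ridge length: F = V × PW = 13.3 × 23 = 305.9 mm·m/s.
Spread over the 44 km slope with efficiency ε = 0.53: R = ε·F/W = 0.53 × 305.9 / 44000 m = 3.685e-03 mm/s.
R = 3.685e-03 × 3600 = 13.3 mm/hr.

R ≈ 13.3 mm/hr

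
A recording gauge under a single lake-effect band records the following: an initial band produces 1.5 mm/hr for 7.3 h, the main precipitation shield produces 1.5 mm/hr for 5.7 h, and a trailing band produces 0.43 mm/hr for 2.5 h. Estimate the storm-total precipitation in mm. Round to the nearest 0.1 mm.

total ≈ 20.6 mm

Total = Σ Rᵢ Δtᵢ = 1.5 × 7.3 + 1.5 × 5.7 + 0.43 × 2.5
      = 10.95 + 8.55 + 1.075 = 20.6 mm.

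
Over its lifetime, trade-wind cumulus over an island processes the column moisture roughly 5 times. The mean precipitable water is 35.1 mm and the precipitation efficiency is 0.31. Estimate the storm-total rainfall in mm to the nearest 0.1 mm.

rainfall ≈ 54.4 mm

Each cycle deposits ε × PW = 0.31 × 35.1 = 10.881 mm.
Over 5 cycles: 5 × 10.881 = 54.4 mm.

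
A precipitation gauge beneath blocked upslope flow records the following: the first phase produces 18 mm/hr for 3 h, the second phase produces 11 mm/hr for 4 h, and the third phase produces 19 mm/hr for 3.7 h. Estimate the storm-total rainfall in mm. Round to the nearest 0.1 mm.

total ≈ 168.3 mm

Total = Σ Rᵢ Δtᵢ = 18 × 3 + 11 × 4 + 19 × 3.7
      = 54 + 44 + 70.3 = 168.3 mm.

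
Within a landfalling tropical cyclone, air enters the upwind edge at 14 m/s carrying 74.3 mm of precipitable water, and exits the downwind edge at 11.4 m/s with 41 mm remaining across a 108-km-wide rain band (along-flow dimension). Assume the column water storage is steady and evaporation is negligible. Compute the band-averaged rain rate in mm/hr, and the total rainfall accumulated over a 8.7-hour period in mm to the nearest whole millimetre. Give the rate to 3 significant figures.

Column moisture flux per unit crosswind length is F = V × PW.
Inflow: F_in = 14 × 74.3 = 1040.2 mm·m/s
Outflow: F_out = 11.4 × 41 = 467.4 mm·m/s
Steady-state rate R = (F_in − F_out)/L = (1040.2 − 467.4) / 108000 m = 5.304e-03 mm/s.
R = 5.304e-03 × 3600 = 19.1 mm/hr.
Over 8.7 h: total = 19.1 × 8.7 = 166.17 ≈ 166 mm.

R ≈ 19.1 mm/hr; total ≈ 166 mm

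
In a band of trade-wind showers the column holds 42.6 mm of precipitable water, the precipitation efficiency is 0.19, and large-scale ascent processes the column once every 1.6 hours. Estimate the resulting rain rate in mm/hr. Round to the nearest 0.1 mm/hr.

R ≈ 5.1 mm/hr

Each overturning extracts ε × PW = 0.19 × 42.6 = 8.094 mm.
Rate = ε·PW / τ = 8.094 / 1.6 h = 5.1 mm/hr.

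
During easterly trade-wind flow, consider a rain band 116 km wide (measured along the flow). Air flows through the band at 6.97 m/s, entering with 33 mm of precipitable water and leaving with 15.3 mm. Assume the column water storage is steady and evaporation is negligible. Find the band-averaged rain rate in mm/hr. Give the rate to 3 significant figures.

Column moisture flux per unit crosswind length is F = V × PW.
Inflow: F_in = 6.97 × 33 = 230.01 mm·m/s
Outflow: F_out = 6.97 × 15.3 = 106.641 mm·m/s
Steady-state rate R = (F_in − F_out)/L = (230.01 − 106.641) / 116000 m = 1.064e-03 mm/s.
R = 1.064e-03 × 3600 = 3.83 mm/hr.

R ≈ 3.83 mm/hr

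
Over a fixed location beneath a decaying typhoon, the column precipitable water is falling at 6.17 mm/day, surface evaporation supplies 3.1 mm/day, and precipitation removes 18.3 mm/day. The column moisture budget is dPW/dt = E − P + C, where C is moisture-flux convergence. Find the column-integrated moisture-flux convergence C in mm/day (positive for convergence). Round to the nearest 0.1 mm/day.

dPW/dt = -6.17 mm/day.
C = dPW/dt − E + P = (-6.17) − 3.1 + 18.3 = 9.0 mm/day.

C ≈ 9.0 mm/day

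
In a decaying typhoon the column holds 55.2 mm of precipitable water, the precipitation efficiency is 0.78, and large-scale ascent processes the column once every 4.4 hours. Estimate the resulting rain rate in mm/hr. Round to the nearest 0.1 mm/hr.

R ≈ 9.8 mm/hr

Each overturning extracts ε × PW = 0.78 × 55.2 = 43.056 mm.
Rate = ε·PW / τ = 43.056 / 4.4 h = 9.8 mm/hr.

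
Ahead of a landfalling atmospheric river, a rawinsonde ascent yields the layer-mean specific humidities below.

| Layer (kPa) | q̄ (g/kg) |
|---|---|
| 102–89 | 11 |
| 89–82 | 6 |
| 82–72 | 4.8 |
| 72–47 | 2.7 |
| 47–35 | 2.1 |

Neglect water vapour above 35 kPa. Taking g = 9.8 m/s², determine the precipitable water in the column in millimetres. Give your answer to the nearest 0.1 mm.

Precipitable water is the column-integrated vapour mass per unit area: PW = (1/g) Σ q̄ Δp, with q in kg/kg and Δp in Pa (1 kg/m² of water = 1 mm).
Layer 102–89 kPa: Δp = 130 hPa = 13000 Pa, q̄ = 0.011 kg/kg → 0.011 × 13000 / 9.8 = 14.59 mm
Layer 89–82 kPa: Δp = 70 hPa = 7000 Pa, q̄ = 0.006 kg/kg → 0.006 × 7000 / 9.8 = 4.29 mm
Layer 82–72 kPa: Δp = 100 hPa = 10000 Pa, q̄ = 0.0048 kg/kg → 0.0048 × 10000 / 9.8 = 4.90 mm
Layer 72–47 kPa: Δp = 250 hPa = 25000 Pa, q̄ = 0.0027 kg/kg → 0.0027 × 25000 / 9.8 = 6.89 mm
Layer 47–35 kPa: Δp = 120 hPa = 12000 Pa, q̄ = 0.0021 kg/kg → 0.0021 × 12000 / 9.8 = 2.57 mm
PW = 14.59 + 4.29 + 4.90 + 6.89 + 2.57 = 33.24 ≈ 33.2 mm.

PW ≈ 33.2 mm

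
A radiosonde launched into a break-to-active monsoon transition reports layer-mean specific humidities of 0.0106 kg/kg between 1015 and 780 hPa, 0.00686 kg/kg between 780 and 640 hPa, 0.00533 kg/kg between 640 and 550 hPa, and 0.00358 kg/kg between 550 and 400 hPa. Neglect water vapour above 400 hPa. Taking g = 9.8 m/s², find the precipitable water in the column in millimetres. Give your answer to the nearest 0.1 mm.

Precipitable water is the column-integrated vapour mass per unit area: PW = (1/g) Σ q̄ Δp, with q in kg/kg and Δp in Pa (1 kg/m² of water = 1 mm).
Layer 1015–780 hPa: Δp = 235 hPa = 23500 Pa, q̄ = 0.0106 kg/kg → 0.0106 × 23500 / 9.8 = 25.42 mm
Layer 780–640 hPa: Δp = 140 hPa = 14000 Pa, q̄ = 0.00686 kg/kg → 0.00686 × 14000 / 9.8 = 9.80 mm
Layer 640–550 hPa: Δp = 90 hPa = 9000 Pa, q̄ = 0.00533 kg/kg → 0.00533 × 9000 / 9.8 = 4.89 mm
Layer 550–400 hPa: Δp = 150 hPa = 15000 Pa, q̄ = 0.00358 kg/kg → 0.00358 × 15000 / 9.8 = 5.48 mm
PW = 25.42 + 9.80 + 4.89 + 5.48 = 45.59 ≈ 45.6 mm.

PW ≈ 45.6 mm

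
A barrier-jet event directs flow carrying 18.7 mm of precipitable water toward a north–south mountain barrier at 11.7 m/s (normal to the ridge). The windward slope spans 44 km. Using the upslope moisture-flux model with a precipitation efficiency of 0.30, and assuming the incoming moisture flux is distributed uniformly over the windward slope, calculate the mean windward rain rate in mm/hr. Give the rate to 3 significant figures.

Incoming column moisture flux per unit ridge length: F = V × PW = 11.7 × 18.7 = 218.79 mm·m/s.
Spread over the 44 km slope with efficiency ε = 0.30: R = ε·F/W = 0.30 × 218.79 / 44000 m = 1.492e-03 mm/s.
R = 1.492e-03 × 3600 = 5.37 mm/hr.

R ≈ 5.37 mm/hr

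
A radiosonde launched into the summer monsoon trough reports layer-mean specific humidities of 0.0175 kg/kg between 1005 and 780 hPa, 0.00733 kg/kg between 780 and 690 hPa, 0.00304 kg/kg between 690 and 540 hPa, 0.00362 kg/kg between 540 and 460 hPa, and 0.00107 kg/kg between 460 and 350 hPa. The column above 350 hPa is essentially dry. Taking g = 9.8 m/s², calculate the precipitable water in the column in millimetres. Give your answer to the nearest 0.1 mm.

PW ≈ 55.7 mm

Precipitable water is the column-integrated vapour mass per unit area: PW = (1/g) Σ q̄ Δp, with q in kg/kg and Δp in Pa (1 kg/m² of water = 1 mm).
Layer 1005–780 hPa: Δp = 225 hPa = 22500 Pa, q̄ = 0.0175 kg/kg → 0.0175 × 22500 / 9.8 = 40.18 mm
Layer 780–690 hPa: Δp = 90 hPa = 9000 Pa, q̄ = 0.00733 kg/kg → 0.00733 × 9000 / 9.8 = 6.73 mm
Layer 690–540 hPa: Δp = 150 hPa = 15000 Pa, q̄ = 0.00304 kg/kg → 0.00304 × 15000 / 9.8 = 4.65 mm
Layer 540–460 hPa: Δp = 80 hPa = 8000 Pa, q̄ = 0.00362 kg/kg → 0.00362 × 8000 / 9.8 = 2.96 mm
Layer 460–350 hPa: Δp = 110 hPa = 11000 Pa, q̄ = 0.00107 kg/kg → 0.00107 × 11000 / 9.8 = 1.20 mm
PW = 40.18 + 6.73 + 4.65 + 2.96 + 1.20 = 55.72 ≈ 55.7 mm.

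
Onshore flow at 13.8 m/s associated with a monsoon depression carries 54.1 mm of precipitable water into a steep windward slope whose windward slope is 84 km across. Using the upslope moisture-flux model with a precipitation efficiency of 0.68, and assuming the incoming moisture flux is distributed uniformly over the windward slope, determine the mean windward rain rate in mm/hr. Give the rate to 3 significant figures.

Incoming column moisture flux per unit ridge length: F = V × PW = 13.8 × 54.1 = 746.58 mm·m/s.
Spread over the 84 km slope with efficiency ε = 0.68: R = ε·F/W = 0.68 × 746.58 / 84000 m = 6.044e-03 mm/s.
R = 6.044e-03 × 3600 = 21.8 mm/hr.

R ≈ 21.8 mm/hr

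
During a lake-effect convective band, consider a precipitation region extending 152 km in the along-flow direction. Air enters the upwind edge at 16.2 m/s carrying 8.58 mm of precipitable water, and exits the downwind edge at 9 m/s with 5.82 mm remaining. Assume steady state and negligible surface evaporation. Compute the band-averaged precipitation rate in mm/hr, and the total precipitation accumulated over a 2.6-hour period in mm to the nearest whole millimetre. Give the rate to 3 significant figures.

Column moisture flux per unit crosswind length is F = V × PW.
Inflow: F_in = 16.2 × 8.58 = 138.996 mm·m/s
Outflow: F_out = 9 × 5.82 = 52.38 mm·m/s
Steady-state rate R = (F_in − F_out)/L = (138.996 − 52.38) / 152000 m = 5.698e-04 mm/s.
R = 5.698e-04 × 3600 = 2.05 mm/hr.
Over 2.6 h: total = 2.05 × 2.6 = 5.33 ≈ 5 mm.

R ≈ 2.05 mm/hr; total ≈ 5 mm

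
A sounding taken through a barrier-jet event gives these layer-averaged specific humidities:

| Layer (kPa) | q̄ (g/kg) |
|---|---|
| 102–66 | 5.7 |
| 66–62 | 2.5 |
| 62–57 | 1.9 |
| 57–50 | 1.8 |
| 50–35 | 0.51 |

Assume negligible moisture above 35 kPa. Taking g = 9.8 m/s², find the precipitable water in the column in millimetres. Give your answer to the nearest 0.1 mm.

Precipitable water is the column-integrated vapour mass per unit area: PW = (1/g) Σ q̄ Δp, with q in kg/kg and Δp in Pa (1 kg/m² of water = 1 mm).
Layer 102–66 kPa: Δp = 360 hPa = 36000 Pa, q̄ = 0.0057 kg/kg → 0.0057 × 36000 / 9.8 = 20.94 mm
Layer 66–62 kPa: Δp = 40 hPa = 4000 Pa, q̄ = 0.0025 kg/kg → 0.0025 × 4000 / 9.8 = 1.02 mm
Layer 62–57 kPa: Δp = 50 hPa = 5000 Pa, q̄ = 0.0019 kg/kg → 0.0019 × 5000 / 9.8 = 0.97 mm
Layer 57–50 kPa: Δp = 70 hPa = 7000 Pa, q̄ = 0.0018 kg/kg → 0.0018 × 7000 / 9.8 = 1.29 mm
Layer 50–35 kPa: Δp = 150 hPa = 15000 Pa, q̄ = 0.00051 kg/kg → 0.00051 × 15000 / 9.8 = 0.78 mm
PW = 20.94 + 1.02 + 0.97 + 1.29 + 0.78 = 25.00 ≈ 25.0 mm.

PW ≈ 25.0 mm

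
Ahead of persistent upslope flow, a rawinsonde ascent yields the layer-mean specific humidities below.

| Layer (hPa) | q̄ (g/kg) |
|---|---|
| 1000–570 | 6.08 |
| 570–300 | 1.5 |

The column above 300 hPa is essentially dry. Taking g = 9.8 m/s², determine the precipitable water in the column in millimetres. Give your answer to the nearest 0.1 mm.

PW ≈ 30.8 mm

Precipitable water is the column-integrated vapour mass per unit area: PW = (1/g) Σ q̄ Δp, with q in kg/kg and Δp in Pa (1 kg/m² of water = 1 mm).
Layer 1000–570 hPa: Δp = 430 hPa = 43000 Pa, q̄ = 0.00608 kg/kg → 0.00608 × 43000 / 9.8 = 26.68 mm
Layer 570–300 hPa: Δp = 270 hPa = 27000 Pa, q̄ = 0.0015 kg/kg → 0.0015 × 27000 / 9.8 = 4.13 mm
PW = 26.68 + 4.13 = 30.81 ≈ 30.8 mm.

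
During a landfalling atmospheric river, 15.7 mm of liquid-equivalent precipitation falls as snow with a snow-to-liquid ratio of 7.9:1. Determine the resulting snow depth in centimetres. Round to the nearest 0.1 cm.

Snow depth = liquid × ratio = 15.7 mm × 7.9 = 124.03 mm = 12.4 cm.

snow depth ≈ 12.4 cm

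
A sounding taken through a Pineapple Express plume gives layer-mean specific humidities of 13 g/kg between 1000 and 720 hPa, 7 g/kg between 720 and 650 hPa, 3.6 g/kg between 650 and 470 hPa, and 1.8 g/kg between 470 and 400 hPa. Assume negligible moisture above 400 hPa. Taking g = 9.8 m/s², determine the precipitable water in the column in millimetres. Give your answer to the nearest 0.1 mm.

PW ≈ 50.0 mm

Precipitable water is the column-integrated vapour mass per unit area: PW = (1/g) Σ q̄ Δp, with q in kg/kg and Δp in Pa (1 kg/m² of water = 1 mm).
Layer 1000–720 hPa: Δp = 280 hPa = 28000 Pa, q̄ = 0.013 kg/kg → 0.013 × 28000 / 9.8 = 37.14 mm
Layer 720–650 hPa: Δp = 70 hPa = 7000 Pa, q̄ = 0.007 kg/kg → 0.007 × 7000 / 9.8 = 5.00 mm
Layer 650–470 hPa: Δp = 180 hPa = 18000 Pa, q̄ = 0.0036 kg/kg → 0.0036 × 18000 / 9.8 = 6.61 mm
Layer 470–400 hPa: Δp = 70 hPa = 7000 Pa, q̄ = 0.0018 kg/kg → 0.0018 × 7000 / 9.8 = 1.29 mm
PW = 37.14 + 5.00 + 6.61 + 1.29 = 50.04 ≈ 50.0 mm.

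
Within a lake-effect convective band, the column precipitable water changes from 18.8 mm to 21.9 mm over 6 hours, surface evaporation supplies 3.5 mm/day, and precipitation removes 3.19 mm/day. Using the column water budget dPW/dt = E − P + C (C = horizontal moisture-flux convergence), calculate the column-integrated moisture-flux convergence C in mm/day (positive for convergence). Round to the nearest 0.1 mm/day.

C ≈ 12.1 mm/day

dPW/dt = (21.9 − 18.8) mm / (6/24 day) = +12.400 mm/day.
C = dPW/dt − E + P = (+12.400) − 3.5 + 3.19 = 12.1 mm/day.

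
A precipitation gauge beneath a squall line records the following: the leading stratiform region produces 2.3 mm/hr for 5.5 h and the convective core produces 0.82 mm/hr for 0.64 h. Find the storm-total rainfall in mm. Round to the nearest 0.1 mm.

total ≈ 13.2 mm

Total = Σ Rᵢ Δtᵢ = 2.3 × 5.5 + 0.82 × 0.64
      = 12.65 + 0.5248 = 13.2 mm.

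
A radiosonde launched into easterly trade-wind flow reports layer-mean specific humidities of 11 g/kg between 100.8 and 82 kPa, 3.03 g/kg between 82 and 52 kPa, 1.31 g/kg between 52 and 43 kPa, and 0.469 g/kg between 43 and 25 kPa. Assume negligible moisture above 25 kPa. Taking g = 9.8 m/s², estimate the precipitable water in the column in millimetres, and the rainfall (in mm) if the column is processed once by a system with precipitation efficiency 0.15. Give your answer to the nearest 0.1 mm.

PW ≈ 32.4 mm; rainfall ≈ 4.9 mm

Precipitable water is the column-integrated vapour mass per unit area: PW = (1/g) Σ q̄ Δp, with q in kg/kg and Δp in Pa (1 kg/m² of water = 1 mm).
Layer 100.8–82 kPa: Δp = 188 hPa = 18800 Pa, q̄ = 0.011 kg/kg → 0.011 × 18800 / 9.8 = 21.10 mm
Layer 82–52 kPa: Δp = 300 hPa = 30000 Pa, q̄ = 0.00303 kg/kg → 0.00303 × 30000 / 9.8 = 9.28 mm
Layer 52–43 kPa: Δp = 90 hPa = 9000 Pa, q̄ = 0.00131 kg/kg → 0.00131 × 9000 / 9.8 = 1.20 mm
Layer 43–25 kPa: Δp = 180 hPa = 18000 Pa, q̄ = 0.000469 kg/kg → 0.000469 × 18000 / 9.8 = 0.86 mm
PW = 21.10 + 9.28 + 1.20 + 0.86 = 32.44 ≈ 32.4 mm.
Rainfall = ε × PW = 0.15 × 32.4 = 4.9 mm.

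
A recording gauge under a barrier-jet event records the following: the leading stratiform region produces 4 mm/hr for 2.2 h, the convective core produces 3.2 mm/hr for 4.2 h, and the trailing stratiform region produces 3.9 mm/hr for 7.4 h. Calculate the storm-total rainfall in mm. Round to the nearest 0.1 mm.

Total = Σ Rᵢ Δtᵢ = 4 × 2.2 + 3.2 × 4.2 + 3.9 × 7.4
      = 8.8 + 13.44 + 28.86 = 51.1 mm.

total ≈ 51.1 mm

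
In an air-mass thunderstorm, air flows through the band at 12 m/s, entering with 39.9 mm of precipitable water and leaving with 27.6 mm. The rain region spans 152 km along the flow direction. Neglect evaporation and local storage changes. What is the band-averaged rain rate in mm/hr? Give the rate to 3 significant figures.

Column moisture flux per unit crosswind length is F = V × PW.
Inflow: F_in = 12 × 39.9 = 478.8 mm·m/s
Outflow: F_out = 12 × 27.6 = 331.2 mm·m/s
Steady-state rate R = (F_in − F_out)/L = (478.8 − 331.2) / 152000 m = 9.711e-04 mm/s.
R = 9.711e-04 × 3600 = 3.50 mm/hr.

R ≈ 3.50 mm/hr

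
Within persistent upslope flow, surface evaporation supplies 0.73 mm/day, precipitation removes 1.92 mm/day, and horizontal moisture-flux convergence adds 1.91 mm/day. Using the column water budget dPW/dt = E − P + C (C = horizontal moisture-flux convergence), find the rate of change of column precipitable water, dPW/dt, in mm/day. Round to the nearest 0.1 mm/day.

dPW/dt = E − P + C = 0.73 − 1.92 + (1.91) = 0.7 mm/day.

dPW/dt ≈ 0.7 mm/day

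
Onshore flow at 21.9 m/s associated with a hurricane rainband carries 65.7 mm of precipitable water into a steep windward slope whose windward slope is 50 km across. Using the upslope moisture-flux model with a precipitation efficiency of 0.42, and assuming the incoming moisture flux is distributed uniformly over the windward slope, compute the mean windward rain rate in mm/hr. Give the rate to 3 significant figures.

Incoming column moisture flux per unit ridge length: F = V × PW = 21.9 × 65.7 = 1438.83 mm·m/s.
Spread over the 50 km slope with efficiency ε = 0.42: R = ε·F/W = 0.42 × 1438.83 / 50000 m = 1.209e-02 mm/s.
R = 1.209e-02 × 3600 = 43.5 mm/hr.

R ≈ 43.5 mm/hr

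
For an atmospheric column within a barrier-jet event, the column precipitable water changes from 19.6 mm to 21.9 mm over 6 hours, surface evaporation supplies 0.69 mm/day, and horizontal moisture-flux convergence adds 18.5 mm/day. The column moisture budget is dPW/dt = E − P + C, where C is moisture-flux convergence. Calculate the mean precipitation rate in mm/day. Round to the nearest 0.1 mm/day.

P ≈ 10.0 mm/day

dPW/dt = (21.9 − 19.6) mm / (6/24 day) = +9.200 mm/day.
P = E + C − dPW/dt = 0.69 + (18.5) − (+9.200) = 10.0 mm/day.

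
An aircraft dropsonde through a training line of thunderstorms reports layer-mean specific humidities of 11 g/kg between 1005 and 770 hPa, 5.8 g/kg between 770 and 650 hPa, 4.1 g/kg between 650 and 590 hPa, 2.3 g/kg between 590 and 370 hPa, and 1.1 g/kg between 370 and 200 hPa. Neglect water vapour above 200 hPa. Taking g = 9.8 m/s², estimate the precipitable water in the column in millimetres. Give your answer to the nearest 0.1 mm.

Precipitable water is the column-integrated vapour mass per unit area: PW = (1/g) Σ q̄ Δp, with q in kg/kg and Δp in Pa (1 kg/m² of water = 1 mm).
Layer 1005–770 hPa: Δp = 235 hPa = 23500 Pa, q̄ = 0.011 kg/kg → 0.011 × 23500 / 9.8 = 26.38 mm
Layer 770–650 hPa: Δp = 120 hPa = 12000 Pa, q̄ = 0.0058 kg/kg → 0.0058 × 12000 / 9.8 = 7.10 mm
Layer 650–590 hPa: Δp = 60 hPa = 6000 Pa, q̄ = 0.0041 kg/kg → 0.0041 × 6000 / 9.8 = 2.51 mm
Layer 590–370 hPa: Δp = 220 hPa = 22000 Pa, q̄ = 0.0023 kg/kg → 0.0023 × 22000 / 9.8 = 5.16 mm
Layer 370–200 hPa: Δp = 170 hPa = 17000 Pa, q̄ = 0.0011 kg/kg → 0.0011 × 17000 / 9.8 = 1.91 mm
PW = 26.38 + 7.10 + 2.51 + 5.16 + 1.91 = 43.06 ≈ 43.1 mm.

PW ≈ 43.1 mm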